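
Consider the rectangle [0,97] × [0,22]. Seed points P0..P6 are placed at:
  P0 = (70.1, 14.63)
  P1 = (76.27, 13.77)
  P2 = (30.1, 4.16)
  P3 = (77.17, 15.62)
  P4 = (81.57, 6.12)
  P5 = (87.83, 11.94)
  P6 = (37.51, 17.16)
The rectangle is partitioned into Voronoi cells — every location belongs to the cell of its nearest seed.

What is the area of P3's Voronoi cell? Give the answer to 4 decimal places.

Area of P3's cell: 84.9244

1. box [0,97]×[0,22]: [(0, 0) (97, 0) (97, 22) (0, 22)]
2. ⊥bis P3·P0 via (73.635,15.125): [(75.7529, 0) (97, 0) (97, 22) (72.6723, 22)]  |A|=501.3224
3. ⊥bis P3·P1 via (76.72,14.695): [(73.4741, 16.2741) (97, 4.8291) (97, 22) (72.6723, 22)]  |A|=271.6301
4. ⊥bis P3·P2 via (53.635,9.89): [(73.4741, 16.2741) (97, 4.8291) (97, 22) (72.6723, 22)]  |A|=271.6301
5. ⊥bis P3·P4 via (79.37,10.87): [(73.4741, 16.2741) (82.0403, 12.1068) (97, 19.0355) (97, 22) (72.6723, 22)]  |A|=165.3681
6. ⊥bis P3·P5 via (82.5,13.78): [(73.4741, 16.2741) (81.9393, 12.1559) (85.3377, 22) (72.6723, 22)]  |A|=84.9244
7. ⊥bis P3·P6 via (57.34,16.39): [(73.4741, 16.2741) (81.9393, 12.1559) (85.3377, 22) (72.6723, 22)]  |A|=84.9244
8. canonical 4-gon: [(73.4741, 16.2741) (81.9393, 12.1559) (85.3377, 22) (72.6723, 22)]
9. shoelace: 84.9244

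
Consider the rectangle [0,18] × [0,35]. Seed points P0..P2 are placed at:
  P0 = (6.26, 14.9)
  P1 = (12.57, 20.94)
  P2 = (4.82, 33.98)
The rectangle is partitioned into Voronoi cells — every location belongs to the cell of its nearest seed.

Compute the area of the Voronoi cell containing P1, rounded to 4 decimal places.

1. box [0,18]×[0,35]: [(0, 0) (18, 0) (18, 35) (0, 35)]
2. ⊥bis P1·P0 via (9.415,17.92): [(0, 27.7559) (18, 8.9512) (18, 35) (0, 35)]  |A|=299.6361
3. ⊥bis P1·P2 via (8.695,27.46): [(3.3334, 24.2735) (18, 8.9512) (18, 32.9902)]  |A|=176.285
4. canonical 3-gon: [(3.3334, 24.2735) (18, 8.9512) (18, 32.9902)]
5. shoelace: 176.285

Area of P1's cell: 176.2850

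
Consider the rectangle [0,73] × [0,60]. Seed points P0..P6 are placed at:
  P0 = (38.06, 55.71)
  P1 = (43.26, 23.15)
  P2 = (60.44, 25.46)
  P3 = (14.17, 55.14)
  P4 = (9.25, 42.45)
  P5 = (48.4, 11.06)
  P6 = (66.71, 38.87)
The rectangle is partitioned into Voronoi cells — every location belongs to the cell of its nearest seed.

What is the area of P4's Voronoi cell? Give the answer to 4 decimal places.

Area of P4's cell: 975.6107

1. box [0,73]×[0,60]: [(0, 0) (73, 0) (73, 60) (0, 60)]
2. ⊥bis P4·P0 via (23.655,49.08): [(0, 0) (46.2444, 0) (18.629, 60) (0, 60)]  |A|=1946.202
3. ⊥bis P4·P1 via (26.255,32.8): [(0, 0) (7.6417, 0) (28.9567, 37.5609) (18.629, 60) (0, 60)]  |A|=1221.2244
4. ⊥bis P4·P2 via (34.845,33.955): [(0, 0) (7.6417, 0) (28.9567, 37.5609) (18.629, 60) (0, 60)]  |A|=1221.2244
5. ⊥bis P4·P3 via (11.71,48.795): [(0, 53.335) (0, 0) (7.6417, 0) (28.9567, 37.5609) (26.4092, 43.096)]  |A|=975.7645
6. ⊥bis P4·P5 via (28.825,26.755): [(0, 53.335) (0, 0) (7.3732, 0) (8.2919, 1.1459) (28.9567, 37.5609) (26.4092, 43.096)]  |A|=975.6107
7. ⊥bis P4·P6 via (37.98,40.66): [(0, 53.335) (0, 0) (7.3732, 0) (8.2919, 1.1459) (28.9567, 37.5609) (26.4092, 43.096)]  |A|=975.6107
8. canonical 6-gon: [(0, 53.335) (0, 0) (7.3732, 0) (8.2919, 1.1459) (28.9567, 37.5609) (26.4092, 43.096)]
9. shoelace: 975.6107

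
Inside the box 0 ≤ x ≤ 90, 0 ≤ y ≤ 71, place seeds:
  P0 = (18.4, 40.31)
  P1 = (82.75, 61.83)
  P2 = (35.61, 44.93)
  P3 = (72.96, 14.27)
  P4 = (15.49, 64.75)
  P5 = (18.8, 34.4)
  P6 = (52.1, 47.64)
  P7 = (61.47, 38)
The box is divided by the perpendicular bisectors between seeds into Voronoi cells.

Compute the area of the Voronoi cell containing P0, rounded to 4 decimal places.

1. box [0,90]×[0,71]: [(0, 0) (90, 0) (90, 71) (0, 71)]
2. ⊥bis P0·P1 via (50.575,51.07): [(0, 0) (67.6539, 0) (43.91, 71) (0, 71)]  |A|=3960.5175
3. ⊥bis P0·P2 via (27.005,42.62): [(0, 0) (38.4463, 0) (19.3864, 71) (0, 71)]  |A|=2053.0611
4. ⊥bis P0·P3 via (45.68,27.29): [(0, 0) (32.6552, 0) (36.3616, 7.7657) (19.3864, 71) (0, 71)]  |A|=2030.5753
5. ⊥bis P0·P4 via (16.945,52.53): [(0, 50.5124) (0, 0) (32.6552, 0) (36.3616, 7.7657) (24.1155, 53.3838)]  |A|=1612.7833
6. ⊥bis P0·P5 via (18.6,37.355): [(0, 50.5124) (0, 36.0961) (28.2432, 38.0077) (24.1155, 53.3838)]  |A|=394.908
7. ⊥bis P0·P6 via (35.25,43.975): [(0, 50.5124) (0, 36.0961) (28.2432, 38.0077) (24.1155, 53.3838)]  |A|=394.908
8. ⊥bis P0·P7 via (39.935,39.155): [(0, 50.5124) (0, 36.0961) (28.2432, 38.0077) (24.1155, 53.3838)]  |A|=394.908
9. canonical 4-gon: [(0, 50.5124) (0, 36.0961) (28.2432, 38.0077) (24.1155, 53.3838)]
10. shoelace: 394.908

Area of P0's cell: 394.9080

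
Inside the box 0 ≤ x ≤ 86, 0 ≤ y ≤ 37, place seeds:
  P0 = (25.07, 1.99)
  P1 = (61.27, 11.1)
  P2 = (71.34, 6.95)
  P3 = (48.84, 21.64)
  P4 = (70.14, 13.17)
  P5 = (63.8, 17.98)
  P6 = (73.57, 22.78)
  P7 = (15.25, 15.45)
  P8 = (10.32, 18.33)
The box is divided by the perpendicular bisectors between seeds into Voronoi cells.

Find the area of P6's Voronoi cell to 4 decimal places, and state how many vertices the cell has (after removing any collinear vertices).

Area of P6's cell: 430.7002 (6 vertices)

1. box [0,86]×[0,37]: [(0, 0) (86, 0) (86, 37) (0, 37)]
2. ⊥bis P6·P0 via (49.32,12.385): [(54.629, 0) (86, 0) (86, 37) (38.7685, 37)]  |A|=1454.1464
3. ⊥bis P6·P1 via (67.42,16.94): [(83.5061, 0) (86, 0) (86, 37) (48.3712, 37)]  |A|=742.2705
4. ⊥bis P6·P2 via (72.455,14.865): [(68.9171, 15.3634) (86, 12.9569) (86, 37) (48.3712, 37)]  |A|=612.4429
5. ⊥bis P6·P3 via (61.205,22.21): [(61.1432, 23.55) (68.9171, 15.3634) (86, 12.9569) (86, 37) (60.5232, 37)]  |A|=530.72
6. ⊥bis P6·P4 via (71.855,17.975): [(61.1432, 23.55) (63.6595, 20.9001) (85.8587, 12.9768) (86, 12.9569) (86, 37) (60.5232, 37)]  |A|=490.0932
7. ⊥bis P6·P5 via (68.685,20.38): [(60.5236, 36.9919) (69.4438, 18.8356) (85.8587, 12.9768) (86, 12.9569) (86, 37) (60.5232, 37)]  |A|=430.7002
8. ⊥bis P6·P7 via (44.41,19.115): [(60.5236, 36.9919) (69.4438, 18.8356) (85.8587, 12.9768) (86, 12.9569) (86, 37) (60.5232, 37)]  |A|=430.7002
9. ⊥bis P6·P8 via (41.945,20.555): [(60.5236, 36.9919) (69.4438, 18.8356) (85.8587, 12.9768) (86, 12.9569) (86, 37) (60.5232, 37)]  |A|=430.7002
10. canonical 6-gon: [(60.5236, 36.9919) (69.4438, 18.8356) (85.8587, 12.9768) (86, 12.9569) (86, 37) (60.5232, 37)]
11. shoelace: 430.7002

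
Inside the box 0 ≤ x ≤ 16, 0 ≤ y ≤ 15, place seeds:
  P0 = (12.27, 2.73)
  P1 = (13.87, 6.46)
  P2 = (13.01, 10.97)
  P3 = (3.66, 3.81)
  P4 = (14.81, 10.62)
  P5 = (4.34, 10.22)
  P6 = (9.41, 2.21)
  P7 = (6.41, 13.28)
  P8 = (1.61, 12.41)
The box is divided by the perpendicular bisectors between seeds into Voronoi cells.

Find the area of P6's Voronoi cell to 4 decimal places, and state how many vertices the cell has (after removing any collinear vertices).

Area of P6's cell: 27.4325 (5 vertices)

1. box [0,16]×[0,15]: [(0, 0) (16, 0) (16, 15) (0, 15)]
2. ⊥bis P6·P0 via (10.84,2.47): [(0, 0) (11.2891, 0) (8.5618, 15) (0, 15)]  |A|=148.8818
3. ⊥bis P6·P1 via (11.64,4.335): [(0, 0) (11.2891, 0) (10.2323, 5.8122) (1.4772, 15) (0, 15)]  |A|=116.3357
4. ⊥bis P6·P2 via (11.21,6.59): [(0, 11.1968) (0, 0) (11.2891, 0) (10.2323, 5.8122) (8.3848, 7.751)]  |A|=95.0375
5. ⊥bis P6·P3 via (6.535,3.01): [(7.9087, 7.9467) (5.6974, 0) (11.2891, 0) (10.2323, 5.8122) (8.3848, 7.751)]  |A|=28.1233
6. ⊥bis P6·P4 via (12.11,6.415): [(7.9087, 7.9467) (5.6974, 0) (11.2891, 0) (10.2323, 5.8122) (8.3848, 7.751)]  |A|=28.1233
7. ⊥bis P6·P5 via (6.875,6.215): [(7.5448, 6.639) (5.6974, 0) (11.2891, 0) (10.2323, 5.8122) (8.7298, 7.389)]  |A|=27.4325
8. ⊥bis P6·P7 via (7.91,7.745): [(7.5448, 6.639) (5.6974, 0) (11.2891, 0) (10.2323, 5.8122) (8.7298, 7.389)]  |A|=27.4325
9. ⊥bis P6·P8 via (5.51,7.31): [(7.5448, 6.639) (5.6974, 0) (11.2891, 0) (10.2323, 5.8122) (8.7298, 7.389)]  |A|=27.4325
10. canonical 5-gon: [(7.5448, 6.639) (5.6974, 0) (11.2891, 0) (10.2323, 5.8122) (8.7298, 7.389)]
11. shoelace: 27.4325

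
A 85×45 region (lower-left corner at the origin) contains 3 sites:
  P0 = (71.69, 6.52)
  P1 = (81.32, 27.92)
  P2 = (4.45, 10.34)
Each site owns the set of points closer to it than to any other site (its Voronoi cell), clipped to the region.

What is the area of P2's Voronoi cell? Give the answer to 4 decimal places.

1. box [0,85]×[0,45]: [(0, 0) (85, 0) (85, 45) (0, 45)]
2. ⊥bis P2·P0 via (38.07,8.43): [(0, 0) (37.5911, 0) (40.1476, 45) (0, 45)]  |A|=1749.1202
3. ⊥bis P2·P1 via (42.885,19.13): [(0, 0) (37.5911, 0) (39.515, 33.8655) (36.9686, 45) (0, 45)]  |A|=1731.4218
4. canonical 5-gon: [(0, 0) (37.5911, 0) (39.515, 33.8655) (36.9686, 45) (0, 45)]
5. shoelace: 1731.4218

Area of P2's cell: 1731.4218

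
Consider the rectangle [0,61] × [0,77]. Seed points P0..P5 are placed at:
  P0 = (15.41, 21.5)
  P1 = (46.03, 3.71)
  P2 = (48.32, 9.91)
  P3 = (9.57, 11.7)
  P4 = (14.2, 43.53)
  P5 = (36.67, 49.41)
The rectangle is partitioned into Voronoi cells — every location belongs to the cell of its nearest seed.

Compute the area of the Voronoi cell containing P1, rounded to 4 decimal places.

Area of P1's cell: 256.8657

1. box [0,61]×[0,77]: [(0, 0) (61, 0) (61, 77) (0, 77)]
2. ⊥bis P1·P0 via (30.72,12.605): [(23.3966, 0) (61, 0) (61, 64.7227)]  |A|=1216.897
3. ⊥bis P1·P2 via (47.175,6.81): [(30.8552, 12.8378) (23.3966, 0) (61, 0) (61, 1.7037)]  |A|=267.0505
4. ⊥bis P1·P3 via (27.8,7.705): [(30.8552, 12.8378) (27.7557, 7.5029) (26.1115, 0) (61, 0) (61, 1.7037)]  |A|=256.8657
5. ⊥bis P1·P4 via (30.115,23.62): [(30.8552, 12.8378) (27.7557, 7.5029) (26.1115, 0) (61, 0) (61, 1.7037)]  |A|=256.8657
6. ⊥bis P1·P5 via (41.35,26.56): [(30.8552, 12.8378) (27.7557, 7.5029) (26.1115, 0) (61, 0) (61, 1.7037)]  |A|=256.8657
7. canonical 5-gon: [(30.8552, 12.8378) (27.7557, 7.5029) (26.1115, 0) (61, 0) (61, 1.7037)]
8. shoelace: 256.8657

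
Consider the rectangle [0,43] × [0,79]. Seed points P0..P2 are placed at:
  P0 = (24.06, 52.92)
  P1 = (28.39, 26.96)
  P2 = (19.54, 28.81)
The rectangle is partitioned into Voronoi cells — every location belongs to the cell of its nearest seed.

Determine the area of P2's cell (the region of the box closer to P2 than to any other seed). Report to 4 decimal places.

Area of P2's cell: 958.0684

1. box [0,43]×[0,79]: [(0, 0) (43, 0) (43, 79) (0, 79)]
2. ⊥bis P2·P0 via (21.8,40.865): [(0, 44.9519) (0, 0) (43, 0) (43, 36.8905)]  |A|=1759.6134
3. ⊥bis P2·P1 via (23.965,27.885): [(26.4944, 39.9849) (0, 44.9519) (0, 0) (18.1359, 0)]  |A|=958.0684
4. canonical 4-gon: [(26.4944, 39.9849) (0, 44.9519) (0, 0) (18.1359, 0)]
5. shoelace: 958.0684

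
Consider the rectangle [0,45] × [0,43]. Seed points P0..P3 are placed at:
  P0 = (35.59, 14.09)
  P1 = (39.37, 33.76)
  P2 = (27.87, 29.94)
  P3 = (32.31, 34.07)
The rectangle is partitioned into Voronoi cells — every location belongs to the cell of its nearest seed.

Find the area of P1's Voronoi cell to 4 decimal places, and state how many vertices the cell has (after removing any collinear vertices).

Area of P1's cell: 179.4219 (5 vertices)

1. box [0,45]×[0,43]: [(0, 0) (45, 0) (45, 43) (0, 43)]
2. ⊥bis P1·P0 via (37.48,23.925): [(0, 31.1276) (45, 22.4799) (45, 43) (0, 43)]  |A|=728.8327
3. ⊥bis P1·P2 via (33.62,31.85): [(36.1688, 24.177) (45, 22.4799) (45, 43) (29.9163, 43)]  |A|=232.5697
4. ⊥bis P1·P3 via (35.84,33.915): [(35.5007, 26.1881) (36.1688, 24.177) (45, 22.4799) (45, 43) (36.2389, 43)]  |A|=179.4219
5. canonical 5-gon: [(35.5007, 26.1881) (36.1688, 24.177) (45, 22.4799) (45, 43) (36.2389, 43)]
6. shoelace: 179.4219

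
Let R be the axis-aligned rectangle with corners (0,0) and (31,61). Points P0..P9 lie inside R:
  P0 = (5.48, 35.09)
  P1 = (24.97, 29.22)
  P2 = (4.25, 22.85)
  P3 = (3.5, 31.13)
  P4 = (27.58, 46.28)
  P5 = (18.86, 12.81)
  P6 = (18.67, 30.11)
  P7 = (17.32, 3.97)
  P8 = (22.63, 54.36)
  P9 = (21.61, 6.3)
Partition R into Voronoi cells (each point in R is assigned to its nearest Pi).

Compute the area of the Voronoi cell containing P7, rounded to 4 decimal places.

1. box [0,31]×[0,61]: [(0, 0) (31, 0) (31, 61) (0, 61)]
2. ⊥bis P7·P0 via (11.4,19.53): [(0, 15.1927) (0, 0) (31, 0) (31, 26.9871)]  |A|=653.7868
3. ⊥bis P7·P1 via (21.145,16.595): [(11.4255, 19.5397) (0, 15.1927) (0, 0) (31, 0) (31, 13.6092)]  |A|=522.8547
4. ⊥bis P7·P2 via (10.785,13.41): [(17.139, 17.8087) (0, 5.9439) (0, 0) (31, 0) (31, 13.6092)]  |A|=421.2895
5. ⊥bis P7·P3 via (10.41,17.55): [(17.139, 17.8087) (0, 5.9439) (0, 0) (31, 0) (31, 13.6092)]  |A|=421.2895
6. ⊥bis P7·P4 via (22.45,25.125): [(17.139, 17.8087) (0, 5.9439) (0, 0) (31, 0) (31, 13.6092)]  |A|=421.2895
7. ⊥bis P7·P5 via (18.09,8.39): [(6.4601, 10.416) (0, 5.9439) (0, 0) (31, 0) (31, 6.141)]  |A|=255.9969
8. ⊥bis P7·P6 via (17.995,17.04): [(6.4601, 10.416) (0, 5.9439) (0, 0) (31, 0) (31, 6.141)]  |A|=255.9969
9. ⊥bis P7·P8 via (19.975,29.165): [(6.4601, 10.416) (0, 5.9439) (0, 0) (31, 0) (31, 6.141)]  |A|=255.9969
10. ⊥bis P7·P9 via (19.465,5.135): [(17.6561, 8.4656) (6.4601, 10.416) (0, 5.9439) (0, 0) (22.2539, 0)]  |A|=178.0042
11. canonical 5-gon: [(17.6561, 8.4656) (6.4601, 10.416) (0, 5.9439) (0, 0) (22.2539, 0)]
12. shoelace: 178.0042

Area of P7's cell: 178.0042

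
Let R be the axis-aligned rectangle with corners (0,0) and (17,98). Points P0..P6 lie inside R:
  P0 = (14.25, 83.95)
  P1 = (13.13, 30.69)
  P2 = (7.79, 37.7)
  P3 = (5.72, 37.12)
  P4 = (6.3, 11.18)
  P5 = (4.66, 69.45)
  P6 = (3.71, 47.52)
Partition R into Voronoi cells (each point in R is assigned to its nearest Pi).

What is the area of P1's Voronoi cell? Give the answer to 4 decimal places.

1. box [0,17]×[0,98]: [(0, 0) (17, 0) (17, 98) (0, 98)]
2. ⊥bis P1·P0 via (13.69,57.32): [(0, 57.6079) (0, 0) (17, 0) (17, 57.2504)]  |A|=976.2954
3. ⊥bis P1·P2 via (10.46,34.195): [(0, 26.2269) (0, 0) (17, 0) (17, 39.177)]  |A|=555.9329
4. ⊥bis P1·P3 via (9.425,33.905): [(8.1491, 32.4346) (0, 23.0435) (0, 0) (17, 0) (17, 39.177)]  |A|=542.9621
5. ⊥bis P1·P4 via (9.715,20.935): [(8.1491, 32.4346) (0.8602, 24.0349) (17, 18.3847) (17, 39.177)]  |A|=180.3922
6. ⊥bis P1·P5 via (8.895,50.07): [(8.1491, 32.4346) (0.8602, 24.0349) (17, 18.3847) (17, 39.177)]  |A|=180.3922
7. ⊥bis P1·P6 via (8.42,39.105): [(8.1491, 32.4346) (0.8602, 24.0349) (17, 18.3847) (17, 39.177)]  |A|=180.3922
8. canonical 4-gon: [(8.1491, 32.4346) (0.8602, 24.0349) (17, 18.3847) (17, 39.177)]
9. shoelace: 180.3922

Area of P1's cell: 180.3922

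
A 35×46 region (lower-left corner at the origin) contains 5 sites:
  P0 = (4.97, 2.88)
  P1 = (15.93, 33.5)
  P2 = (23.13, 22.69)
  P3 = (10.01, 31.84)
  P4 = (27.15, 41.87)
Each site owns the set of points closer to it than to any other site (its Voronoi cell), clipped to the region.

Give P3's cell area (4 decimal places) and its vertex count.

Area of P3's cell: 345.3540 (5 vertices)

1. box [0,35]×[0,46]: [(0, 0) (35, 0) (35, 46) (0, 46)]
2. ⊥bis P3·P0 via (7.49,17.36): [(0, 18.6635) (35, 12.5723) (35, 46) (0, 46)]  |A|=1063.3725
3. ⊥bis P3·P1 via (12.97,32.67): [(0, 18.6635) (17.7644, 15.5719) (9.2322, 46) (0, 46)]  |A|=383.2671
4. ⊥bis P3·P2 via (16.57,27.265): [(0, 18.6635) (9.4271, 17.0229) (15.0833, 25.1333) (9.2322, 46) (0, 46)]  |A|=345.354
5. ⊥bis P3·P4 via (18.58,36.855): [(0, 18.6635) (9.4271, 17.0229) (15.0833, 25.1333) (9.2322, 46) (0, 46)]  |A|=345.354
6. canonical 5-gon: [(0, 18.6635) (9.4271, 17.0229) (15.0833, 25.1333) (9.2322, 46) (0, 46)]
7. shoelace: 345.354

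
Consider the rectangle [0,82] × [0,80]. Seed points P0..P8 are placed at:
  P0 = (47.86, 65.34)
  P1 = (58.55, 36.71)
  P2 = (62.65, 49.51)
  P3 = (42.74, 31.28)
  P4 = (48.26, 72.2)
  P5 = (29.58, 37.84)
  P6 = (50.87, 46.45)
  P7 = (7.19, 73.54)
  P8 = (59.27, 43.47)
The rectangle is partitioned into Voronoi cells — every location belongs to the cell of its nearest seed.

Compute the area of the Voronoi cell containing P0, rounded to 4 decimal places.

Area of P0's cell: 445.9876

1. box [0,82]×[0,80]: [(0, 0) (82, 0) (82, 80) (0, 80)]
2. ⊥bis P0·P1 via (53.205,51.025): [(0, 31.1591) (82, 61.7766) (82, 80) (0, 80)]  |A|=2749.637
3. ⊥bis P0·P2 via (55.255,57.425): [(0, 31.1591) (45.2097, 48.0397) (79.4174, 80) (0, 80)]  |A|=2373.1454
4. ⊥bis P0·P3 via (45.3,48.31): [(0, 55.1196) (45.4715, 48.2842) (79.4174, 80) (0, 80)]  |A|=1825.066
5. ⊥bis P0·P4 via (48.06,68.77): [(0, 71.5723) (0, 55.1196) (45.4715, 48.2842) (66.2618, 67.7087)]  |A|=1057.777
6. ⊥bis P0·P5 via (38.72,51.59): [(9.4916, 71.0189) (43.1735, 48.6297) (45.4715, 48.2842) (66.2618, 67.7087)]  |A|=605.6823
7. ⊥bis P0·P6 via (49.365,55.895): [(9.4916, 71.0189) (35.5543, 53.6943) (54.4918, 56.7119) (66.2618, 67.7087)]  |A|=534.9889
8. ⊥bis P0·P7 via (27.525,69.44): [(27.6301, 69.9612) (25.6745, 60.2617) (35.5543, 53.6943) (54.4918, 56.7119) (66.2618, 67.7087)]  |A|=445.9876
9. ⊥bis P0·P8 via (53.565,54.405): [(27.6301, 69.9612) (25.6745, 60.2617) (35.5543, 53.6943) (54.4918, 56.7119) (66.2618, 67.7087)]  |A|=445.9876
10. canonical 5-gon: [(27.6301, 69.9612) (25.6745, 60.2617) (35.5543, 53.6943) (54.4918, 56.7119) (66.2618, 67.7087)]
11. shoelace: 445.9876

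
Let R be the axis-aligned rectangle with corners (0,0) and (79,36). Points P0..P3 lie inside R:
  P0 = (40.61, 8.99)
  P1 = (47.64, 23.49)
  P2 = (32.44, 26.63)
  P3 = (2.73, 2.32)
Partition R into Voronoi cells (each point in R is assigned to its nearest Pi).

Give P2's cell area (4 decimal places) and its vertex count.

1. box [0,79]×[0,36]: [(0, 0) (79, 0) (79, 36) (0, 36)]
2. ⊥bis P2·P0 via (36.525,17.81): [(0, 0.8934) (75.7994, 36) (0, 36)]  |A|=1330.53
3. ⊥bis P2·P1 via (40.04,25.06): [(0, 0.8934) (38.7557, 18.8432) (42.3, 36) (0, 36)]  |A|=1043.1582
4. ⊥bis P2·P3 via (17.585,14.475): [(0, 35.9662) (20.8112, 10.5321) (38.7557, 18.8432) (42.3, 36) (0, 36)]  |A|=678.2044
5. canonical 5-gon: [(0, 35.9662) (20.8112, 10.5321) (38.7557, 18.8432) (42.3, 36) (0, 36)]
6. shoelace: 678.2044

Area of P2's cell: 678.2044 (5 vertices)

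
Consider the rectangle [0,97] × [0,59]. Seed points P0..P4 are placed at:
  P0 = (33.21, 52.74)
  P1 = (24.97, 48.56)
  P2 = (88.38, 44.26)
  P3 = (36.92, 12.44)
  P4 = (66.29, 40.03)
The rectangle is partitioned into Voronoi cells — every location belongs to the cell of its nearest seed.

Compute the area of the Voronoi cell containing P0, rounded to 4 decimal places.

1. box [0,97]×[0,59]: [(0, 0) (97, 0) (97, 59) (0, 59)]
2. ⊥bis P0·P1 via (29.09,50.65): [(54.7838, 0) (97, 0) (97, 59) (24.8542, 59)]  |A|=3373.6787
3. ⊥bis P0·P2 via (60.795,48.5): [(53.6759, 2.184) (62.4089, 59) (24.8542, 59)]  |A|=1066.8549
4. ⊥bis P0·P3 via (35.065,32.59): [(38.1093, 32.8703) (58.6837, 34.7643) (62.4089, 59) (24.8542, 59)]  |A|=736.4369
5. ⊥bis P0·P4 via (49.75,46.385): [(38.1093, 32.8703) (44.7938, 33.4856) (54.5969, 59) (24.8542, 59)]  |A|=470.8437
6. canonical 4-gon: [(38.1093, 32.8703) (44.7938, 33.4856) (54.5969, 59) (24.8542, 59)]
7. shoelace: 470.8437

Area of P0's cell: 470.8437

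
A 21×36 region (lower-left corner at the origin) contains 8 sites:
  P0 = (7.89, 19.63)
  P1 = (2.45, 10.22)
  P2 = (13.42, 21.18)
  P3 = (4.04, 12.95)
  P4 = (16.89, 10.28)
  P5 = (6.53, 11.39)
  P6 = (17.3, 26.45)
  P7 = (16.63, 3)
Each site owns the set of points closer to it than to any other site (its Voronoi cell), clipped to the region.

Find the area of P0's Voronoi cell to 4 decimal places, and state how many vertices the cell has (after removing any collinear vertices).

1. box [0,21]×[0,36]: [(0, 0) (21, 0) (21, 36) (0, 36)]
2. ⊥bis P0·P1 via (5.17,14.925): [(0, 17.9138) (21, 5.7735) (21, 36) (0, 36)]  |A|=507.2827
3. ⊥bis P0·P2 via (10.655,20.405): [(0, 17.9138) (13.5486, 10.0812) (6.2839, 36) (0, 36)]  |A|=203.9569
4. ⊥bis P0·P3 via (5.965,16.29): [(0, 19.7279) (12.9342, 12.2733) (6.2839, 36) (0, 36)]  |A|=179.7814
5. ⊥bis P0·P4 via (12.39,14.955): [(0, 19.7279) (10.8512, 13.4738) (12.2266, 14.7978) (6.2839, 36) (0, 36)]  |A|=177.5769
6. ⊥bis P0·P5 via (7.21,15.51): [(0, 19.7279) (7.3618, 15.4849) (12.124, 14.699) (12.2266, 14.7978) (6.2839, 36) (0, 36)]  |A|=174.1596
7. ⊥bis P0·P6 via (12.595,23.04): [(0, 19.7279) (7.3618, 15.4849) (12.124, 14.699) (12.2266, 14.7978) (8.2273, 29.0664) (3.2021, 36) (0, 36)]  |A|=163.4757
8. ⊥bis P0·P7 via (12.26,11.315): [(0, 19.7279) (7.3618, 15.4849) (12.124, 14.699) (12.2266, 14.7978) (8.2273, 29.0664) (3.2021, 36) (0, 36)]  |A|=163.4757
9. canonical 7-gon: [(0, 19.7279) (7.3618, 15.4849) (12.124, 14.699) (12.2266, 14.7978) (8.2273, 29.0664) (3.2021, 36) (0, 36)]
10. shoelace: 163.4757

Area of P0's cell: 163.4757 (7 vertices)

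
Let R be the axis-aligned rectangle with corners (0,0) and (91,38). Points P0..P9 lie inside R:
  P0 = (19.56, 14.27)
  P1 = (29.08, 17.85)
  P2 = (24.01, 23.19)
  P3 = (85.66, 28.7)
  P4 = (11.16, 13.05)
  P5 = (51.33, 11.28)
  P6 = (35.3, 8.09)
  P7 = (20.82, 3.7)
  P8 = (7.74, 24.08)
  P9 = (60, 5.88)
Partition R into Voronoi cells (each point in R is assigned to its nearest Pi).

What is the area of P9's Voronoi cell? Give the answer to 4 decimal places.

Area of P9's cell: 474.5854

1. box [0,91]×[0,38]: [(0, 0) (91, 0) (91, 38) (0, 38)]
2. ⊥bis P9·P0 via (39.78,10.075): [(37.6898, 0) (91, 0) (91, 38) (45.5735, 38)]  |A|=1875.9973
3. ⊥bis P9·P1 via (44.54,11.865): [(39.9467, 0) (91, 0) (91, 38) (54.6576, 38)]  |A|=1660.518
4. ⊥bis P9·P2 via (42.005,14.535): [(39.9467, 0) (91, 0) (91, 38) (54.6576, 38)]  |A|=1660.518
5. ⊥bis P9·P3 via (72.83,17.29): [(54.5832, 37.8077) (39.9467, 0) (88.2064, 0)]  |A|=912.2934
6. ⊥bis P9·P4 via (35.58,9.465): [(54.5832, 37.8077) (39.9467, 0) (88.2064, 0)]  |A|=912.2934
7. ⊥bis P9·P5 via (55.665,8.58): [(65.9255, 25.0538) (50.3211, 0) (88.2064, 0)]  |A|=474.5854
8. ⊥bis P9·P6 via (47.65,6.985): [(65.9255, 25.0538) (50.3211, 0) (88.2064, 0)]  |A|=474.5854
9. ⊥bis P9·P7 via (40.41,4.79): [(65.9255, 25.0538) (50.3211, 0) (88.2064, 0)]  |A|=474.5854
10. ⊥bis P9·P8 via (33.87,14.98): [(65.9255, 25.0538) (50.3211, 0) (88.2064, 0)]  |A|=474.5854
11. canonical 3-gon: [(65.9255, 25.0538) (50.3211, 0) (88.2064, 0)]
12. shoelace: 474.5854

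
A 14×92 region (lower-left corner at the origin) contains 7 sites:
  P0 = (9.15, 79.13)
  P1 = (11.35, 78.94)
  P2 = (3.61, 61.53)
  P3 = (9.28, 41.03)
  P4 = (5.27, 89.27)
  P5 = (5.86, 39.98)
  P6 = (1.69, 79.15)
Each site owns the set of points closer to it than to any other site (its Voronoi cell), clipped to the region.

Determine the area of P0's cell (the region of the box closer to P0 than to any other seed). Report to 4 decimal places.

Area of P0's cell: 68.0794

1. box [0,14]×[0,92]: [(0, 0) (14, 0) (14, 92) (0, 92)]
2. ⊥bis P0·P1 via (10.25,79.035): [(0, 0) (3.4243, 0) (11.3697, 92) (0, 92)]  |A|=680.5219
3. ⊥bis P0·P2 via (6.38,70.33): [(0, 72.3383) (9.4157, 69.3745) (11.3697, 92) (0, 92)]  |A|=221.1873
4. ⊥bis P0·P3 via (9.215,60.08): [(0, 72.3383) (9.4157, 69.3745) (11.3697, 92) (0, 92)]  |A|=221.1873
5. ⊥bis P0·P4 via (7.21,84.2): [(0, 81.4411) (0, 72.3383) (9.4157, 69.3745) (10.8152, 85.5795)]  |A|=127.5896
6. ⊥bis P0·P5 via (7.505,59.555): [(0, 81.4411) (0, 72.3383) (9.4157, 69.3745) (10.8152, 85.5795)]  |A|=127.5896
7. ⊥bis P0·P6 via (5.42,79.14): [(5.4317, 83.5196) (5.3972, 70.6394) (9.4157, 69.3745) (10.8152, 85.5795)]  |A|=68.0794
8. canonical 4-gon: [(5.4317, 83.5196) (5.3972, 70.6394) (9.4157, 69.3745) (10.8152, 85.5795)]
9. shoelace: 68.0794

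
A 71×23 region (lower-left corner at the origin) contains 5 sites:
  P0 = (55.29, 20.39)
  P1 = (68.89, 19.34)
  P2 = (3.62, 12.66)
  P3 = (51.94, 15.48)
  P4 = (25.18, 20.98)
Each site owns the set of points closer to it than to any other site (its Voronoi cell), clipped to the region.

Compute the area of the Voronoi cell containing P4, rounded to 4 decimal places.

Area of P4's cell: 476.6472

1. box [0,71]×[0,23]: [(0, 0) (71, 0) (71, 23) (0, 23)]
2. ⊥bis P4·P0 via (40.235,20.685): [(0, 0) (39.8297, 0) (40.2804, 23) (0, 23)]  |A|=921.2655
3. ⊥bis P4·P1 via (47.035,20.16): [(0, 0) (39.8297, 0) (40.2804, 23) (0, 23)]  |A|=921.2655
4. ⊥bis P4·P2 via (14.4,16.82): [(20.8908, 0) (39.8297, 0) (40.2804, 23) (12.0151, 23)]  |A|=542.8468
5. ⊥bis P4·P3 via (38.56,18.23): [(20.8908, 0) (34.8132, 0) (39.5404, 23) (12.0151, 23)]  |A|=476.6472
6. canonical 4-gon: [(20.8908, 0) (34.8132, 0) (39.5404, 23) (12.0151, 23)]
7. shoelace: 476.6472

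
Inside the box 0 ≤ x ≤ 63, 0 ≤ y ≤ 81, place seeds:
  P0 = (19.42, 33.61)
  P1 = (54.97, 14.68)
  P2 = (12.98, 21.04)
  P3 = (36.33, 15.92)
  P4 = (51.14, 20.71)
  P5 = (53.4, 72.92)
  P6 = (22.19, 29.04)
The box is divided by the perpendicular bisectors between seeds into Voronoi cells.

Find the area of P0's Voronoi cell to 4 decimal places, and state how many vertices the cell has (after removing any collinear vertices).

Area of P0's cell: 1343.3909 (6 vertices)

1. box [0,63]×[0,81]: [(0, 0) (63, 0) (63, 81) (0, 81)]
2. ⊥bis P0·P1 via (37.195,24.145): [(0, 0) (24.338, 0) (63, 72.6061) (63, 81) (0, 81)]  |A|=3699.4539
3. ⊥bis P0·P2 via (16.2,27.325): [(0, 35.6248) (34.0254, 18.1925) (63, 72.6061) (63, 81) (0, 81)]  |A|=2871.9961
4. ⊥bis P0·P3 via (27.875,24.765): [(0, 35.6248) (25.5447, 22.5374) (47.5295, 43.5529) (63, 72.6061) (63, 81) (0, 81)]  |A|=2735.1224
5. ⊥bis P0·P4 via (35.28,27.16): [(0, 35.6248) (25.5447, 22.5374) (38.3961, 34.8222) (57.1758, 81) (0, 81)]  |A|=2432.2438
6. ⊥bis P0·P5 via (36.41,53.265): [(0, 35.6248) (25.5447, 22.5374) (38.3961, 34.8222) (43.429, 47.1977) (4.3246, 81) (0, 81)]  |A|=1538.9965
7. ⊥bis P0·P6 via (20.805,31.325): [(0, 35.6248) (15.1192, 27.8787) (42.2634, 44.3315) (43.429, 47.1977) (4.3246, 81) (0, 81)]  |A|=1343.3909
8. canonical 6-gon: [(0, 35.6248) (15.1192, 27.8787) (42.2634, 44.3315) (43.429, 47.1977) (4.3246, 81) (0, 81)]
9. shoelace: 1343.3909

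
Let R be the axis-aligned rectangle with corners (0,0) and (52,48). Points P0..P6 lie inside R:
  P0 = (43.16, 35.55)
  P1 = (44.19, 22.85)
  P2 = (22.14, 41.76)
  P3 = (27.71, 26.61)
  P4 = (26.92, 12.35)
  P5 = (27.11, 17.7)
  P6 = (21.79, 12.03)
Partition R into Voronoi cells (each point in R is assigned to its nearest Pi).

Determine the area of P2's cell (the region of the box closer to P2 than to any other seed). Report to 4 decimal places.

Area of P2's cell: 560.7616

1. box [0,52]×[0,48]: [(0, 0) (52, 0) (52, 48) (0, 48)]
2. ⊥bis P2·P0 via (32.65,38.655): [(0, 0) (21.23, 0) (35.4108, 48) (0, 48)]  |A|=1359.3807
3. ⊥bis P2·P1 via (33.165,32.305): [(0, 0) (5.4603, 0) (29.5175, 28.0518) (35.4108, 48) (0, 48)]  |A|=1138.1966
4. ⊥bis P2·P3 via (24.925,34.185): [(0, 25.0212) (32.1098, 36.8265) (35.4108, 48) (0, 48)]  |A|=566.7538
5. ⊥bis P2·P4 via (24.53,27.055): [(0, 25.0212) (32.1098, 36.8265) (35.4108, 48) (0, 48)]  |A|=566.7538
6. ⊥bis P2·P5 via (24.625,29.73): [(0, 25.0212) (32.1098, 36.8265) (35.4108, 48) (0, 48)]  |A|=566.7538
7. ⊥bis P2·P6 via (21.965,26.895): [(0, 27.1536) (5.6201, 27.0874) (32.1098, 36.8265) (35.4108, 48) (0, 48)]  |A|=560.7616
8. canonical 5-gon: [(0, 27.1536) (5.6201, 27.0874) (32.1098, 36.8265) (35.4108, 48) (0, 48)]
9. shoelace: 560.7616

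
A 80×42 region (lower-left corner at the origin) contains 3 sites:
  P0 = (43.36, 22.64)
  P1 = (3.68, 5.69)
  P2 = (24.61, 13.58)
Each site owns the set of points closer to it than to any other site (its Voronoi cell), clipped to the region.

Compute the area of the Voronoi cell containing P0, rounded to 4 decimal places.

Area of P0's cell: 1991.2808

1. box [0,80]×[0,42]: [(0, 0) (80, 0) (80, 42) (0, 42)]
2. ⊥bis P0·P1 via (23.52,14.165): [(29.5708, 0) (80, 0) (80, 42) (11.6298, 42)]  |A|=2494.7869
3. ⊥bis P0·P2 via (33.985,18.11): [(42.7358, 0) (80, 0) (80, 42) (22.4414, 42)]  |A|=1991.2808
4. canonical 4-gon: [(42.7358, 0) (80, 0) (80, 42) (22.4414, 42)]
5. shoelace: 1991.2808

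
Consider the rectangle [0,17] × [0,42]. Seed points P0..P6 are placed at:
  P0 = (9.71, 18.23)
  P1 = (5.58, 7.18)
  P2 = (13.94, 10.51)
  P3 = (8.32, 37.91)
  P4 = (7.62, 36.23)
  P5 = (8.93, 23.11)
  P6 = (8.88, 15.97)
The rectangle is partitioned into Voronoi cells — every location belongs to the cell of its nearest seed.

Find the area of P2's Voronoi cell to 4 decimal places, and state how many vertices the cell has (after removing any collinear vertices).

Area of P2's cell: 92.7406 (5 vertices)

1. box [0,17]×[0,42]: [(0, 0) (17, 0) (17, 42) (0, 42)]
2. ⊥bis P2·P0 via (11.825,14.37): [(0, 7.8908) (0, 0) (17, 0) (17, 17.2055)]  |A|=213.3184
3. ⊥bis P2·P1 via (9.76,8.845): [(8.3235, 12.4514) (13.2832, 0) (17, 0) (17, 17.2055)]  |A|=97.7819
4. ⊥bis P2·P3 via (11.13,24.21): [(8.3235, 12.4514) (13.2832, 0) (17, 0) (17, 17.2055)]  |A|=97.7819
5. ⊥bis P2·P4 via (10.78,23.37): [(8.3235, 12.4514) (13.2832, 0) (17, 0) (17, 17.2055)]  |A|=97.7819
6. ⊥bis P2·P5 via (11.435,16.81): [(8.3235, 12.4514) (13.2832, 0) (17, 0) (17, 17.2055)]  |A|=97.7819
7. ⊥bis P2·P6 via (11.41,13.24): [(13.7927, 15.4482) (8.9262, 10.9382) (13.2832, 0) (17, 0) (17, 17.2055)]  |A|=92.7406
8. canonical 5-gon: [(13.7927, 15.4482) (8.9262, 10.9382) (13.2832, 0) (17, 0) (17, 17.2055)]
9. shoelace: 92.7406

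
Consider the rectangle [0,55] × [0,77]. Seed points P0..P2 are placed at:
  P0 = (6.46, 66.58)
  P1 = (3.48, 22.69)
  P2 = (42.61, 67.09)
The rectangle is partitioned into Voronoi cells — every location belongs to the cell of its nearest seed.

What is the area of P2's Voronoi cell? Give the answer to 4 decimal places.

Area of P2's cell: 1424.0786

1. box [0,55]×[0,77]: [(0, 0) (55, 0) (55, 77) (0, 77)]
2. ⊥bis P2·P0 via (24.535,66.835): [(25.4779, 0) (55, 0) (55, 77) (24.3916, 77)]  |A|=2315.0245
3. ⊥bis P2·P1 via (23.045,44.89): [(24.8673, 43.284) (55, 16.7279) (55, 77) (24.3916, 77)]  |A|=1424.0786
4. canonical 4-gon: [(24.8673, 43.284) (55, 16.7279) (55, 77) (24.3916, 77)]
5. shoelace: 1424.0786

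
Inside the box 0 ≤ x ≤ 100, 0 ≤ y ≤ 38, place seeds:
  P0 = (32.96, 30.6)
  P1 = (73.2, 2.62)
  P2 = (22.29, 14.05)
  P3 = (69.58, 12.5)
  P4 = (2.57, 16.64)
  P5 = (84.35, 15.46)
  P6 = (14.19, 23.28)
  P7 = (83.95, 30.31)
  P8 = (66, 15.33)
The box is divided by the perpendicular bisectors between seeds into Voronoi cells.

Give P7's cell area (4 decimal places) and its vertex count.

Area of P7's cell: 472.1278 (5 vertices)

1. box [0,100]×[0,38]: [(0, 0) (100, 0) (100, 38) (0, 38)]
2. ⊥bis P7·P0 via (58.455,30.455): [(58.2818, 0) (100, 0) (100, 38) (58.4979, 38)]  |A|=1581.1857
3. ⊥bis P7·P1 via (78.575,16.465): [(58.4199, 24.2897) (100, 8.1472) (100, 38) (58.4979, 38)]  |A|=905.1421
4. ⊥bis P7·P2 via (53.12,22.18): [(58.4199, 24.2897) (100, 8.1472) (100, 38) (58.4979, 38)]  |A|=905.1421
5. ⊥bis P7·P3 via (76.765,21.405): [(58.4874, 36.1523) (86.887, 13.2381) (100, 8.1472) (100, 38) (58.4979, 38)]  |A|=735.9233
6. ⊥bis P7·P4 via (43.26,23.475): [(58.4874, 36.1523) (86.887, 13.2381) (100, 8.1472) (100, 38) (58.4979, 38)]  |A|=735.9233
7. ⊥bis P7·P5 via (84.15,22.885): [(58.4874, 36.1523) (75.2285, 22.6447) (100, 23.3119) (100, 38) (58.4979, 38)]  |A|=516.0985
8. ⊥bis P7·P6 via (49.07,26.795): [(58.4874, 36.1523) (75.2285, 22.6447) (100, 23.3119) (100, 38) (58.4979, 38)]  |A|=516.0985
9. ⊥bis P7·P8 via (74.975,22.82): [(74.9002, 22.9096) (75.2285, 22.6447) (100, 23.3119) (100, 38) (62.3067, 38)]  |A|=472.1278
10. canonical 5-gon: [(74.9002, 22.9096) (75.2285, 22.6447) (100, 23.3119) (100, 38) (62.3067, 38)]
11. shoelace: 472.1278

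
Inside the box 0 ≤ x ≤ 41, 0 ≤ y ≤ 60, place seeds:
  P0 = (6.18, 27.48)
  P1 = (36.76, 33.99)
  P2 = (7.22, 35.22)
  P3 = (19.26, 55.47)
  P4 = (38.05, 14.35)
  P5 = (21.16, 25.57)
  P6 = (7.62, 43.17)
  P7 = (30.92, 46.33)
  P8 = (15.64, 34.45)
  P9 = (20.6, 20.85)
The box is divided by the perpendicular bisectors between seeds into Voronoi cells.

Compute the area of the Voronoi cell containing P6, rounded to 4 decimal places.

Area of P6's cell: 238.5536

1. box [0,41]×[0,60]: [(0, 0) (41, 0) (41, 60) (0, 60)]
2. ⊥bis P6·P0 via (6.9,35.325): [(0, 35.9583) (41, 32.1954) (41, 60) (0, 60)]  |A|=1062.8505
3. ⊥bis P6·P1 via (22.19,38.58): [(0, 35.9583) (20.7637, 34.0526) (28.938, 60) (0, 60)]  |A|=625.0303
4. ⊥bis P6·P2 via (7.42,39.195): [(0, 39.5683) (22.1503, 38.4539) (28.938, 60) (0, 60)]  |A|=538.0341
5. ⊥bis P6·P3 via (13.44,49.32): [(0, 39.5683) (22.1503, 38.4539) (22.7869, 40.4747) (2.1544, 60) (0, 60)]  |A|=276.5554
6. ⊥bis P6·P4 via (22.835,28.76): [(0, 39.5683) (22.1503, 38.4539) (22.7869, 40.4747) (2.1544, 60) (0, 60)]  |A|=276.5554
7. ⊥bis P6·P5 via (14.39,34.37): [(0, 39.5683) (19.8489, 38.5696) (22.5798, 40.6706) (2.1544, 60) (0, 60)]  |A|=273.7082
8. ⊥bis P6·P7 via (19.27,44.75): [(0, 39.5683) (19.8489, 38.5696) (20.0837, 38.7503) (19.4174, 43.6634) (2.1544, 60) (0, 60)]  |A|=266.9366
9. ⊥bis P6·P8 via (11.63,38.81): [(0, 39.5683) (11.8085, 38.9742) (18.1801, 44.8343) (2.1544, 60) (0, 60)]  |A|=238.5536
10. ⊥bis P6·P9 via (14.11,32.01): [(0, 39.5683) (11.8085, 38.9742) (18.1801, 44.8343) (2.1544, 60) (0, 60)]  |A|=238.5536
11. canonical 5-gon: [(0, 39.5683) (11.8085, 38.9742) (18.1801, 44.8343) (2.1544, 60) (0, 60)]
12. shoelace: 238.5536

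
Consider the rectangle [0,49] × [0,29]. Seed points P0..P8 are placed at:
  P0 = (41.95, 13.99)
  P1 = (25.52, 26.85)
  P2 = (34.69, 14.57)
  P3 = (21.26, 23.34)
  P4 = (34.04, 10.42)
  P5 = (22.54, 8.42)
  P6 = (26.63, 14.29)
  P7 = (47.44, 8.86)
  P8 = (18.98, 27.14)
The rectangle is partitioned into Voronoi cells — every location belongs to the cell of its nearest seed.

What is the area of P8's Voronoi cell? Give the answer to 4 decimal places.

Area of P8's cell: 203.2892

1. box [0,49]×[0,29]: [(0, 0) (49, 0) (49, 29) (0, 29)]
2. ⊥bis P8·P0 via (30.465,20.565): [(0, 0) (18.6918, 0) (35.2939, 29) (0, 29)]  |A|=782.7933
3. ⊥bis P8·P1 via (22.25,26.995): [(0, 0) (18.6918, 0) (21.2512, 4.4707) (22.3389, 29) (0, 29)]  |A|=623.9043
4. ⊥bis P8·P2 via (26.835,20.855): [(0, 0) (10.1483, 0) (21.6928, 14.4282) (22.3389, 29) (0, 29)]  |A|=550.5151
5. ⊥bis P8·P3 via (20.12,25.24): [(0, 13.168) (22.2283, 26.505) (22.3389, 29) (0, 29)]  |A|=203.8272
6. ⊥bis P8·P4 via (26.51,18.78): [(0, 13.168) (22.2283, 26.505) (22.3389, 29) (0, 29)]  |A|=203.8272
7. ⊥bis P8·P5 via (20.76,17.78): [(0, 13.8321) (1.6203, 14.1402) (22.2283, 26.505) (22.3389, 29) (0, 29)]  |A|=203.2892
8. ⊥bis P8·P6 via (22.805,20.715): [(0, 13.8321) (1.6203, 14.1402) (22.2283, 26.505) (22.3389, 29) (0, 29)]  |A|=203.2892
9. ⊥bis P8·P7 via (33.21,18): [(0, 13.8321) (1.6203, 14.1402) (22.2283, 26.505) (22.3389, 29) (0, 29)]  |A|=203.2892
10. canonical 5-gon: [(0, 13.8321) (1.6203, 14.1402) (22.2283, 26.505) (22.3389, 29) (0, 29)]
11. shoelace: 203.2892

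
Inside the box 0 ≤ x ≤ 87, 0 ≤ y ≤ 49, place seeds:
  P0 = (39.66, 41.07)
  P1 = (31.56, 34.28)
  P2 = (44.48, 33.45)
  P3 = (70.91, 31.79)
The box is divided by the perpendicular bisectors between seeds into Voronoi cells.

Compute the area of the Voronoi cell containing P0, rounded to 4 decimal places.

1. box [0,87]×[0,49]: [(0, 0) (87, 0) (87, 49) (0, 49)]
2. ⊥bis P0·P1 via (35.61,37.675): [(67.1919, 0) (87, 0) (87, 49) (26.1166, 49)]  |A|=1976.9428
3. ⊥bis P0·P2 via (42.07,37.26): [(38.0758, 34.7335) (60.6299, 49) (26.1166, 49)]  |A|=246.1926
4. ⊥bis P0·P3 via (55.285,36.43): [(38.0758, 34.7335) (58.6449, 47.7444) (59.0178, 49) (26.1166, 49)]  |A|=245.1805
5. canonical 4-gon: [(38.0758, 34.7335) (58.6449, 47.7444) (59.0178, 49) (26.1166, 49)]
6. shoelace: 245.1805

Area of P0's cell: 245.1805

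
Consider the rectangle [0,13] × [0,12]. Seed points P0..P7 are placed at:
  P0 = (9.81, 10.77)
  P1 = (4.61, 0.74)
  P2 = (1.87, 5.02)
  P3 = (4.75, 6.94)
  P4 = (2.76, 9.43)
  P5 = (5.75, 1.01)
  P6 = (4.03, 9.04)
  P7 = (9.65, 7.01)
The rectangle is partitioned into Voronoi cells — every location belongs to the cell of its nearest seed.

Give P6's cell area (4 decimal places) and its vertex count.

1. box [0,13]×[0,12]: [(0, 0) (13, 0) (13, 12) (0, 12)]
2. ⊥bis P6·P0 via (6.92,9.905): [(0, 0) (9.8846, 0) (6.2929, 12) (0, 12)]  |A|=97.0656
3. ⊥bis P6·P1 via (4.32,4.89): [(0, 4.5881) (8.337, 5.1707) (6.2929, 12) (0, 12)]  |A|=52.3847
4. ⊥bis P6·P2 via (2.95,7.03): [(0, 8.6151) (6.6321, 5.0516) (8.337, 5.1707) (6.2929, 12) (0, 12)]  |A|=39.0311
5. ⊥bis P6·P3 via (4.39,7.99): [(0, 8.6151) (2.4202, 7.3147) (7.2044, 8.9549) (6.2929, 12) (0, 12)]  |A|=26.87
6. ⊥bis P6·P4 via (3.395,9.235): [(2.8506, 7.4622) (7.2044, 8.9549) (6.2929, 12) (4.2441, 12)]  |A|=11.9577
7. ⊥bis P6·P5 via (4.89,5.025): [(2.8506, 7.4622) (7.2044, 8.9549) (6.2929, 12) (4.2441, 12)]  |A|=11.9577
8. ⊥bis P6·P7 via (6.84,8.025): [(2.8506, 7.4622) (7.1719, 8.9438) (7.1915, 8.998) (6.2929, 12) (4.2441, 12)]  |A|=11.9569
9. canonical 5-gon: [(2.8506, 7.4622) (7.1719, 8.9438) (7.1915, 8.998) (6.2929, 12) (4.2441, 12)]
10. shoelace: 11.9569

Area of P6's cell: 11.9569 (5 vertices)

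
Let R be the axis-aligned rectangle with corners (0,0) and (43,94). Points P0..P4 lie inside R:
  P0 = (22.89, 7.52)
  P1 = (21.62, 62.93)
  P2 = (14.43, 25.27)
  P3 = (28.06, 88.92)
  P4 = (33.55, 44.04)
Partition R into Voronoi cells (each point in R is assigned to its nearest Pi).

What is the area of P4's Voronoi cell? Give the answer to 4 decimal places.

Area of P4's cell: 669.8228

1. box [0,43]×[0,94]: [(0, 0) (43, 0) (43, 94) (0, 94)]
2. ⊥bis P4·P0 via (28.22,25.78): [(0, 34.0173) (43, 21.4658) (43, 94) (0, 94)]  |A|=2849.1141
3. ⊥bis P4·P1 via (27.585,53.485): [(0, 36.0637) (0, 34.0173) (43, 21.4658) (43, 63.2204)]  |A|=941.7206
4. ⊥bis P4·P2 via (23.99,34.655): [(13.9551, 44.877) (34.5029, 23.946) (43, 21.4658) (43, 63.2204)]  |A|=669.8228
5. ⊥bis P4·P3 via (30.805,66.48): [(13.9551, 44.877) (34.5029, 23.946) (43, 21.4658) (43, 63.2204)]  |A|=669.8228
6. canonical 4-gon: [(13.9551, 44.877) (34.5029, 23.946) (43, 21.4658) (43, 63.2204)]
7. shoelace: 669.8228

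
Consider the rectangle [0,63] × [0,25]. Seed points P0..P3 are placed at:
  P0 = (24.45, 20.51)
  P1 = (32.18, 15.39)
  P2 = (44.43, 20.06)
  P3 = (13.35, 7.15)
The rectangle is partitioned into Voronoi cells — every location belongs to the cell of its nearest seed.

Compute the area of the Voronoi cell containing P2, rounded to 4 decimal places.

Area of P2's cell: 567.5776

1. box [0,63]×[0,25]: [(0, 0) (63, 0) (63, 25) (0, 25)]
2. ⊥bis P2·P0 via (34.44,20.285): [(33.9831, 0) (63, 0) (63, 25) (34.5462, 25)]  |A|=718.3834
3. ⊥bis P2·P1 via (38.305,17.725): [(45.0622, 0) (63, 0) (63, 25) (35.5316, 25)]  |A|=567.5776
4. ⊥bis P2·P3 via (28.89,13.605): [(45.0622, 0) (63, 0) (63, 25) (35.5316, 25)]  |A|=567.5776
5. canonical 4-gon: [(45.0622, 0) (63, 0) (63, 25) (35.5316, 25)]
6. shoelace: 567.5776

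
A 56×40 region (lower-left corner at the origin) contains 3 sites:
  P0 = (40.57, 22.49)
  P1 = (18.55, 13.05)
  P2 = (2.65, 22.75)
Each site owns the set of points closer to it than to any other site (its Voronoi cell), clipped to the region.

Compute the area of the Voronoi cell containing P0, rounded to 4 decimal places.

1. box [0,56]×[0,40]: [(0, 0) (56, 0) (56, 40) (0, 40)]
2. ⊥bis P0·P1 via (29.56,17.77): [(37.178, 0) (56, 0) (56, 40) (20.03, 40)]  |A|=1095.8401
3. ⊥bis P0·P2 via (21.61,22.62): [(21.7024, 36.0988) (37.178, 0) (56, 0) (56, 40) (21.7292, 40)]  |A|=1092.5257
4. canonical 5-gon: [(21.7024, 36.0988) (37.178, 0) (56, 0) (56, 40) (21.7292, 40)]
5. shoelace: 1092.5257

Area of P0's cell: 1092.5257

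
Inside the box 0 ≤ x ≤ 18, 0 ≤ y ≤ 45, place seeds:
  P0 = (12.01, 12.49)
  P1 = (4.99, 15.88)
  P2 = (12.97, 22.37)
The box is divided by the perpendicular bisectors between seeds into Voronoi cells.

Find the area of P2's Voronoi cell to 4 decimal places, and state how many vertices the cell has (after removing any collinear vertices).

Area of P2's cell: 431.5289 (5 vertices)

1. box [0,18]×[0,45]: [(0, 0) (18, 0) (18, 45) (0, 45)]
2. ⊥bis P2·P0 via (12.49,17.43): [(0, 18.6436) (18, 16.8946) (18, 45) (0, 45)]  |A|=490.156
3. ⊥bis P2·P1 via (8.98,19.125): [(0, 30.1667) (10.1756, 17.6549) (18, 16.8946) (18, 45) (0, 45)]  |A|=431.5289
4. canonical 5-gon: [(0, 30.1667) (10.1756, 17.6549) (18, 16.8946) (18, 45) (0, 45)]
5. shoelace: 431.5289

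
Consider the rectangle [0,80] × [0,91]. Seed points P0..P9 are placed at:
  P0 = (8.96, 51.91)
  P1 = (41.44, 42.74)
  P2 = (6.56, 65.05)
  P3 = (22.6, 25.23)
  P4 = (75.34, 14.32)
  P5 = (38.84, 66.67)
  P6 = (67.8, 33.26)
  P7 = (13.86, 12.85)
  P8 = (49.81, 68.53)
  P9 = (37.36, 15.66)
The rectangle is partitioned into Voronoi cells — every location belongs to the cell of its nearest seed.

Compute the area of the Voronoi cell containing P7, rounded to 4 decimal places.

1. box [0,80]×[0,91]: [(0, 0) (80, 0) (80, 91) (0, 91)]
2. ⊥bis P7·P0 via (11.41,32.38): [(0, 30.9486) (0, 0) (80, 0) (80, 40.9845)]  |A|=2877.3247
3. ⊥bis P7·P1 via (27.65,27.795): [(21.332, 33.6247) (0, 30.9486) (0, 0) (57.773, 0)]  |A|=1301.3986
4. ⊥bis P7·P2 via (10.21,38.95): [(21.332, 33.6247) (0, 30.9486) (0, 0) (57.773, 0)]  |A|=1301.3986
5. ⊥bis P7·P3 via (18.23,19.04): [(1.1562, 31.0937) (0, 30.9486) (0, 0) (45.1997, 0)]  |A|=720.6048
6. ⊥bis P7·P4 via (44.6,13.585): [(44.9201, 0.1974) (1.1562, 31.0937) (0, 30.9486) (0, 0) (44.9248, 0)]  |A|=720.5776
7. ⊥bis P7·P5 via (26.35,39.76): [(44.9201, 0.1974) (1.1562, 31.0937) (0, 30.9486) (0, 0) (44.9248, 0)]  |A|=720.5776
8. ⊥bis P7·P6 via (40.83,23.055): [(44.9201, 0.1974) (1.1562, 31.0937) (0, 30.9486) (0, 0) (44.9248, 0)]  |A|=720.5776
9. ⊥bis P7·P8 via (31.835,40.69): [(44.9201, 0.1974) (1.1562, 31.0937) (0, 30.9486) (0, 0) (44.9248, 0)]  |A|=720.5776
10. ⊥bis P7·P9 via (25.61,14.255): [(25.6655, 13.7907) (1.1562, 31.0937) (0, 30.9486) (0, 0) (27.3145, 0)]  |A|=597.2803
11. canonical 5-gon: [(25.6655, 13.7907) (1.1562, 31.0937) (0, 30.9486) (0, 0) (27.3145, 0)]
12. shoelace: 597.2803

Area of P7's cell: 597.2803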